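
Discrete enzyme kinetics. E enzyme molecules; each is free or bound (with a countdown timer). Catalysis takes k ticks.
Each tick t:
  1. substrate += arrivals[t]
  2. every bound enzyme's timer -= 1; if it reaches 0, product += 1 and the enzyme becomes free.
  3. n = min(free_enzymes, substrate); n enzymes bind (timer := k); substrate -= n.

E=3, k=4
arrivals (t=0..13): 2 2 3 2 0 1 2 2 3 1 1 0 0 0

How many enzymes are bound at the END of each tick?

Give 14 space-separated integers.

Answer: 2 3 3 3 3 3 3 3 3 3 3 3 3 3

Derivation:
t=0: arr=2 -> substrate=0 bound=2 product=0
t=1: arr=2 -> substrate=1 bound=3 product=0
t=2: arr=3 -> substrate=4 bound=3 product=0
t=3: arr=2 -> substrate=6 bound=3 product=0
t=4: arr=0 -> substrate=4 bound=3 product=2
t=5: arr=1 -> substrate=4 bound=3 product=3
t=6: arr=2 -> substrate=6 bound=3 product=3
t=7: arr=2 -> substrate=8 bound=3 product=3
t=8: arr=3 -> substrate=9 bound=3 product=5
t=9: arr=1 -> substrate=9 bound=3 product=6
t=10: arr=1 -> substrate=10 bound=3 product=6
t=11: arr=0 -> substrate=10 bound=3 product=6
t=12: arr=0 -> substrate=8 bound=3 product=8
t=13: arr=0 -> substrate=7 bound=3 product=9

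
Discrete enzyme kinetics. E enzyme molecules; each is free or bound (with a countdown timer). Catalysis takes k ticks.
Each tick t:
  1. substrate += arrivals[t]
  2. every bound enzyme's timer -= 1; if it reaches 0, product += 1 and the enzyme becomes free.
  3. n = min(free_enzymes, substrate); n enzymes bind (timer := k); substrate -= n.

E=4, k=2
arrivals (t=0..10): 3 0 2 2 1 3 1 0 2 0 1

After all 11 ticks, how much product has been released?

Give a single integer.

Answer: 14

Derivation:
t=0: arr=3 -> substrate=0 bound=3 product=0
t=1: arr=0 -> substrate=0 bound=3 product=0
t=2: arr=2 -> substrate=0 bound=2 product=3
t=3: arr=2 -> substrate=0 bound=4 product=3
t=4: arr=1 -> substrate=0 bound=3 product=5
t=5: arr=3 -> substrate=0 bound=4 product=7
t=6: arr=1 -> substrate=0 bound=4 product=8
t=7: arr=0 -> substrate=0 bound=1 product=11
t=8: arr=2 -> substrate=0 bound=2 product=12
t=9: arr=0 -> substrate=0 bound=2 product=12
t=10: arr=1 -> substrate=0 bound=1 product=14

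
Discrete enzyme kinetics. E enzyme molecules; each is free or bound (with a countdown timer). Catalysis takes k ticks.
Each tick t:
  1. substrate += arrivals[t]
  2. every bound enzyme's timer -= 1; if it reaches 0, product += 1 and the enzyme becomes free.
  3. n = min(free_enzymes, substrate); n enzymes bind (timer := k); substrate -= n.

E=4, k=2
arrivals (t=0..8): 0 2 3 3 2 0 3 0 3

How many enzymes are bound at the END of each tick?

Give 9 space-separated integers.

t=0: arr=0 -> substrate=0 bound=0 product=0
t=1: arr=2 -> substrate=0 bound=2 product=0
t=2: arr=3 -> substrate=1 bound=4 product=0
t=3: arr=3 -> substrate=2 bound=4 product=2
t=4: arr=2 -> substrate=2 bound=4 product=4
t=5: arr=0 -> substrate=0 bound=4 product=6
t=6: arr=3 -> substrate=1 bound=4 product=8
t=7: arr=0 -> substrate=0 bound=3 product=10
t=8: arr=3 -> substrate=0 bound=4 product=12

Answer: 0 2 4 4 4 4 4 3 4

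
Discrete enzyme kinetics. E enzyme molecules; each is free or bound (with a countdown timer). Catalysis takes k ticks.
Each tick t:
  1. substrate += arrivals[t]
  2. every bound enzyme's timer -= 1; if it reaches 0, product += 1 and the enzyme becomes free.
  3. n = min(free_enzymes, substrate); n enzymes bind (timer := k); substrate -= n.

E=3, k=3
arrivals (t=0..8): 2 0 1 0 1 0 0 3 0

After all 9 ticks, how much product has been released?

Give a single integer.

t=0: arr=2 -> substrate=0 bound=2 product=0
t=1: arr=0 -> substrate=0 bound=2 product=0
t=2: arr=1 -> substrate=0 bound=3 product=0
t=3: arr=0 -> substrate=0 bound=1 product=2
t=4: arr=1 -> substrate=0 bound=2 product=2
t=5: arr=0 -> substrate=0 bound=1 product=3
t=6: arr=0 -> substrate=0 bound=1 product=3
t=7: arr=3 -> substrate=0 bound=3 product=4
t=8: arr=0 -> substrate=0 bound=3 product=4

Answer: 4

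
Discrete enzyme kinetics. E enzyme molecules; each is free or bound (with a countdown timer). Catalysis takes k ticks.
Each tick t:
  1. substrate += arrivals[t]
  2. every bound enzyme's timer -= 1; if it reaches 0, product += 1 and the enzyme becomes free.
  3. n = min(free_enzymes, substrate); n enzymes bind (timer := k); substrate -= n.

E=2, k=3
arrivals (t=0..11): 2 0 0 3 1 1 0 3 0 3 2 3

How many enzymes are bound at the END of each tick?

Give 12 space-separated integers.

Answer: 2 2 2 2 2 2 2 2 2 2 2 2

Derivation:
t=0: arr=2 -> substrate=0 bound=2 product=0
t=1: arr=0 -> substrate=0 bound=2 product=0
t=2: arr=0 -> substrate=0 bound=2 product=0
t=3: arr=3 -> substrate=1 bound=2 product=2
t=4: arr=1 -> substrate=2 bound=2 product=2
t=5: arr=1 -> substrate=3 bound=2 product=2
t=6: arr=0 -> substrate=1 bound=2 product=4
t=7: arr=3 -> substrate=4 bound=2 product=4
t=8: arr=0 -> substrate=4 bound=2 product=4
t=9: arr=3 -> substrate=5 bound=2 product=6
t=10: arr=2 -> substrate=7 bound=2 product=6
t=11: arr=3 -> substrate=10 bound=2 product=6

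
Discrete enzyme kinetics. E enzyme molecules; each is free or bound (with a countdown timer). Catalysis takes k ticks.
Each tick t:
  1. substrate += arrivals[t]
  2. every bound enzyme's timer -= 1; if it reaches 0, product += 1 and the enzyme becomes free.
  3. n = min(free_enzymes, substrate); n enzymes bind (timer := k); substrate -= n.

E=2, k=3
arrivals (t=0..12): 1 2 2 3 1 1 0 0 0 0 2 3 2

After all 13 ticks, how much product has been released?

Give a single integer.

Answer: 7

Derivation:
t=0: arr=1 -> substrate=0 bound=1 product=0
t=1: arr=2 -> substrate=1 bound=2 product=0
t=2: arr=2 -> substrate=3 bound=2 product=0
t=3: arr=3 -> substrate=5 bound=2 product=1
t=4: arr=1 -> substrate=5 bound=2 product=2
t=5: arr=1 -> substrate=6 bound=2 product=2
t=6: arr=0 -> substrate=5 bound=2 product=3
t=7: arr=0 -> substrate=4 bound=2 product=4
t=8: arr=0 -> substrate=4 bound=2 product=4
t=9: arr=0 -> substrate=3 bound=2 product=5
t=10: arr=2 -> substrate=4 bound=2 product=6
t=11: arr=3 -> substrate=7 bound=2 product=6
t=12: arr=2 -> substrate=8 bound=2 product=7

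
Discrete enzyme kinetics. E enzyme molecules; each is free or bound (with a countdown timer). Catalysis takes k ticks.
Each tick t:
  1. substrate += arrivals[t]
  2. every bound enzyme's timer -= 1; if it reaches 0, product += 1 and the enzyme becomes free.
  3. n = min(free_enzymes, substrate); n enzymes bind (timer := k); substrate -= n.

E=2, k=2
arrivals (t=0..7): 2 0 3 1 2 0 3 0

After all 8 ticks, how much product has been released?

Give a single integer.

t=0: arr=2 -> substrate=0 bound=2 product=0
t=1: arr=0 -> substrate=0 bound=2 product=0
t=2: arr=3 -> substrate=1 bound=2 product=2
t=3: arr=1 -> substrate=2 bound=2 product=2
t=4: arr=2 -> substrate=2 bound=2 product=4
t=5: arr=0 -> substrate=2 bound=2 product=4
t=6: arr=3 -> substrate=3 bound=2 product=6
t=7: arr=0 -> substrate=3 bound=2 product=6

Answer: 6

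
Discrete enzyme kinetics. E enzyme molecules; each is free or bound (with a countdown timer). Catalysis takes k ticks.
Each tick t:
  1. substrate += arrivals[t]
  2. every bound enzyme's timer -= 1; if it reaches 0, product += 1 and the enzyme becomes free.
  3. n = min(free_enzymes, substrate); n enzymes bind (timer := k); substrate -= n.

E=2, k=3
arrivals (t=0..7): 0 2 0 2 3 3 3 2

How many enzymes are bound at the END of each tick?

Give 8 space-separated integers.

Answer: 0 2 2 2 2 2 2 2

Derivation:
t=0: arr=0 -> substrate=0 bound=0 product=0
t=1: arr=2 -> substrate=0 bound=2 product=0
t=2: arr=0 -> substrate=0 bound=2 product=0
t=3: arr=2 -> substrate=2 bound=2 product=0
t=4: arr=3 -> substrate=3 bound=2 product=2
t=5: arr=3 -> substrate=6 bound=2 product=2
t=6: arr=3 -> substrate=9 bound=2 product=2
t=7: arr=2 -> substrate=9 bound=2 product=4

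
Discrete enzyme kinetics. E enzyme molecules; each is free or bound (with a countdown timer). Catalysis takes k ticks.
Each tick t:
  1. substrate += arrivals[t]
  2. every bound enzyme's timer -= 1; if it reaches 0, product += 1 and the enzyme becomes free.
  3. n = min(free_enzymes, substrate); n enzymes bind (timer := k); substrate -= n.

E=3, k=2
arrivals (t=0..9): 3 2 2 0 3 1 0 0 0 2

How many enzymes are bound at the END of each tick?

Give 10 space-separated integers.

Answer: 3 3 3 3 3 3 2 2 0 2

Derivation:
t=0: arr=3 -> substrate=0 bound=3 product=0
t=1: arr=2 -> substrate=2 bound=3 product=0
t=2: arr=2 -> substrate=1 bound=3 product=3
t=3: arr=0 -> substrate=1 bound=3 product=3
t=4: arr=3 -> substrate=1 bound=3 product=6
t=5: arr=1 -> substrate=2 bound=3 product=6
t=6: arr=0 -> substrate=0 bound=2 product=9
t=7: arr=0 -> substrate=0 bound=2 product=9
t=8: arr=0 -> substrate=0 bound=0 product=11
t=9: arr=2 -> substrate=0 bound=2 product=11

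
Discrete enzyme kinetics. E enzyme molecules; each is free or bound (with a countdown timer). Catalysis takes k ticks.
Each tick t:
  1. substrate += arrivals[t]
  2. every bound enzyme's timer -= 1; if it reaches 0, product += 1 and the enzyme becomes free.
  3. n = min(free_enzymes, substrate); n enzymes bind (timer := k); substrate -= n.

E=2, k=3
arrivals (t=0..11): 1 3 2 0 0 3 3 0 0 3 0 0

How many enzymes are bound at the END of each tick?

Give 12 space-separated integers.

Answer: 1 2 2 2 2 2 2 2 2 2 2 2

Derivation:
t=0: arr=1 -> substrate=0 bound=1 product=0
t=1: arr=3 -> substrate=2 bound=2 product=0
t=2: arr=2 -> substrate=4 bound=2 product=0
t=3: arr=0 -> substrate=3 bound=2 product=1
t=4: arr=0 -> substrate=2 bound=2 product=2
t=5: arr=3 -> substrate=5 bound=2 product=2
t=6: arr=3 -> substrate=7 bound=2 product=3
t=7: arr=0 -> substrate=6 bound=2 product=4
t=8: arr=0 -> substrate=6 bound=2 product=4
t=9: arr=3 -> substrate=8 bound=2 product=5
t=10: arr=0 -> substrate=7 bound=2 product=6
t=11: arr=0 -> substrate=7 bound=2 product=6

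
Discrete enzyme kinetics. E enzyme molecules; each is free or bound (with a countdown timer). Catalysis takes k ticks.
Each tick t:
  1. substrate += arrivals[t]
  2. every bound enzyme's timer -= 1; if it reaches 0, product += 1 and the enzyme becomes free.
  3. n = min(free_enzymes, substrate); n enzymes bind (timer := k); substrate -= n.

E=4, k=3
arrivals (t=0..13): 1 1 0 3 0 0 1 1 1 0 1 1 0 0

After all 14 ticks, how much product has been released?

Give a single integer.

Answer: 9

Derivation:
t=0: arr=1 -> substrate=0 bound=1 product=0
t=1: arr=1 -> substrate=0 bound=2 product=0
t=2: arr=0 -> substrate=0 bound=2 product=0
t=3: arr=3 -> substrate=0 bound=4 product=1
t=4: arr=0 -> substrate=0 bound=3 product=2
t=5: arr=0 -> substrate=0 bound=3 product=2
t=6: arr=1 -> substrate=0 bound=1 product=5
t=7: arr=1 -> substrate=0 bound=2 product=5
t=8: arr=1 -> substrate=0 bound=3 product=5
t=9: arr=0 -> substrate=0 bound=2 product=6
t=10: arr=1 -> substrate=0 bound=2 product=7
t=11: arr=1 -> substrate=0 bound=2 product=8
t=12: arr=0 -> substrate=0 bound=2 product=8
t=13: arr=0 -> substrate=0 bound=1 product=9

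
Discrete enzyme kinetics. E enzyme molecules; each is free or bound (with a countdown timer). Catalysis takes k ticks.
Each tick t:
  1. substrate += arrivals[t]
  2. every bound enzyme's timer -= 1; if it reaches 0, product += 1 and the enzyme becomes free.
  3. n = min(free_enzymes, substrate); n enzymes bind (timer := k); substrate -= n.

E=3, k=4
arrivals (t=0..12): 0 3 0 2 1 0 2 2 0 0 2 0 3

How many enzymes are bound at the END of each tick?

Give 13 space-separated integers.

Answer: 0 3 3 3 3 3 3 3 3 3 3 3 3

Derivation:
t=0: arr=0 -> substrate=0 bound=0 product=0
t=1: arr=3 -> substrate=0 bound=3 product=0
t=2: arr=0 -> substrate=0 bound=3 product=0
t=3: arr=2 -> substrate=2 bound=3 product=0
t=4: arr=1 -> substrate=3 bound=3 product=0
t=5: arr=0 -> substrate=0 bound=3 product=3
t=6: arr=2 -> substrate=2 bound=3 product=3
t=7: arr=2 -> substrate=4 bound=3 product=3
t=8: arr=0 -> substrate=4 bound=3 product=3
t=9: arr=0 -> substrate=1 bound=3 product=6
t=10: arr=2 -> substrate=3 bound=3 product=6
t=11: arr=0 -> substrate=3 bound=3 product=6
t=12: arr=3 -> substrate=6 bound=3 product=6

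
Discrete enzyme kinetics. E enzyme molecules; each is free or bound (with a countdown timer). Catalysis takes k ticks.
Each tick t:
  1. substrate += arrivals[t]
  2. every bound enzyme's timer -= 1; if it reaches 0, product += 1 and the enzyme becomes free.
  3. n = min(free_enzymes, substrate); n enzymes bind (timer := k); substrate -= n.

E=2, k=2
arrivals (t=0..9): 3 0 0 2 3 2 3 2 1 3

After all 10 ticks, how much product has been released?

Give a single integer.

t=0: arr=3 -> substrate=1 bound=2 product=0
t=1: arr=0 -> substrate=1 bound=2 product=0
t=2: arr=0 -> substrate=0 bound=1 product=2
t=3: arr=2 -> substrate=1 bound=2 product=2
t=4: arr=3 -> substrate=3 bound=2 product=3
t=5: arr=2 -> substrate=4 bound=2 product=4
t=6: arr=3 -> substrate=6 bound=2 product=5
t=7: arr=2 -> substrate=7 bound=2 product=6
t=8: arr=1 -> substrate=7 bound=2 product=7
t=9: arr=3 -> substrate=9 bound=2 product=8

Answer: 8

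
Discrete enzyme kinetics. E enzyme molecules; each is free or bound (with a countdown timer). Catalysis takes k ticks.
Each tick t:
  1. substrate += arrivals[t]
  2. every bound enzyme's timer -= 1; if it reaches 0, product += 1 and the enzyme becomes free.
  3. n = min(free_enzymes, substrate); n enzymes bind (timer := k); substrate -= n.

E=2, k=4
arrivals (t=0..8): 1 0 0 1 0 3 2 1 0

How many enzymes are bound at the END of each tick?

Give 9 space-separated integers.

Answer: 1 1 1 2 1 2 2 2 2

Derivation:
t=0: arr=1 -> substrate=0 bound=1 product=0
t=1: arr=0 -> substrate=0 bound=1 product=0
t=2: arr=0 -> substrate=0 bound=1 product=0
t=3: arr=1 -> substrate=0 bound=2 product=0
t=4: arr=0 -> substrate=0 bound=1 product=1
t=5: arr=3 -> substrate=2 bound=2 product=1
t=6: arr=2 -> substrate=4 bound=2 product=1
t=7: arr=1 -> substrate=4 bound=2 product=2
t=8: arr=0 -> substrate=4 bound=2 product=2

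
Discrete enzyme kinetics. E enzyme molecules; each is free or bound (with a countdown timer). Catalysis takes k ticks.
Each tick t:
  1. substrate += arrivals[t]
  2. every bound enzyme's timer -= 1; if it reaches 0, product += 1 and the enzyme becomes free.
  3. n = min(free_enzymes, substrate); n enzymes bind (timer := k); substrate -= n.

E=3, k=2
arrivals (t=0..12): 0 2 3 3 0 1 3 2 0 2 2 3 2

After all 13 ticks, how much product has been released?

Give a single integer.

Answer: 15

Derivation:
t=0: arr=0 -> substrate=0 bound=0 product=0
t=1: arr=2 -> substrate=0 bound=2 product=0
t=2: arr=3 -> substrate=2 bound=3 product=0
t=3: arr=3 -> substrate=3 bound=3 product=2
t=4: arr=0 -> substrate=2 bound=3 product=3
t=5: arr=1 -> substrate=1 bound=3 product=5
t=6: arr=3 -> substrate=3 bound=3 product=6
t=7: arr=2 -> substrate=3 bound=3 product=8
t=8: arr=0 -> substrate=2 bound=3 product=9
t=9: arr=2 -> substrate=2 bound=3 product=11
t=10: arr=2 -> substrate=3 bound=3 product=12
t=11: arr=3 -> substrate=4 bound=3 product=14
t=12: arr=2 -> substrate=5 bound=3 product=15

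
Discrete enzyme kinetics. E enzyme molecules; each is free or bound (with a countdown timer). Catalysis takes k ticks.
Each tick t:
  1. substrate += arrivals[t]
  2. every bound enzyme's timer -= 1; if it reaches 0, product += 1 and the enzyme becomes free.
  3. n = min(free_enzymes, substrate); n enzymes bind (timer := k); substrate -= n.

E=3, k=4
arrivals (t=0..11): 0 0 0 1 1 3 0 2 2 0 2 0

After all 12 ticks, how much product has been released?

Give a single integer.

Answer: 4

Derivation:
t=0: arr=0 -> substrate=0 bound=0 product=0
t=1: arr=0 -> substrate=0 bound=0 product=0
t=2: arr=0 -> substrate=0 bound=0 product=0
t=3: arr=1 -> substrate=0 bound=1 product=0
t=4: arr=1 -> substrate=0 bound=2 product=0
t=5: arr=3 -> substrate=2 bound=3 product=0
t=6: arr=0 -> substrate=2 bound=3 product=0
t=7: arr=2 -> substrate=3 bound=3 product=1
t=8: arr=2 -> substrate=4 bound=3 product=2
t=9: arr=0 -> substrate=3 bound=3 product=3
t=10: arr=2 -> substrate=5 bound=3 product=3
t=11: arr=0 -> substrate=4 bound=3 product=4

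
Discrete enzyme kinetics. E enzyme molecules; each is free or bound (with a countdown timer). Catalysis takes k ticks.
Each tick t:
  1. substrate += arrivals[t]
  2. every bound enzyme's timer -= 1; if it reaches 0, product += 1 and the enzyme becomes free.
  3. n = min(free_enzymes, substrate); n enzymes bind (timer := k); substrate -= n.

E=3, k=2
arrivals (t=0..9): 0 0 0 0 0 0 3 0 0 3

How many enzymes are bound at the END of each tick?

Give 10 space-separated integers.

t=0: arr=0 -> substrate=0 bound=0 product=0
t=1: arr=0 -> substrate=0 bound=0 product=0
t=2: arr=0 -> substrate=0 bound=0 product=0
t=3: arr=0 -> substrate=0 bound=0 product=0
t=4: arr=0 -> substrate=0 bound=0 product=0
t=5: arr=0 -> substrate=0 bound=0 product=0
t=6: arr=3 -> substrate=0 bound=3 product=0
t=7: arr=0 -> substrate=0 bound=3 product=0
t=8: arr=0 -> substrate=0 bound=0 product=3
t=9: arr=3 -> substrate=0 bound=3 product=3

Answer: 0 0 0 0 0 0 3 3 0 3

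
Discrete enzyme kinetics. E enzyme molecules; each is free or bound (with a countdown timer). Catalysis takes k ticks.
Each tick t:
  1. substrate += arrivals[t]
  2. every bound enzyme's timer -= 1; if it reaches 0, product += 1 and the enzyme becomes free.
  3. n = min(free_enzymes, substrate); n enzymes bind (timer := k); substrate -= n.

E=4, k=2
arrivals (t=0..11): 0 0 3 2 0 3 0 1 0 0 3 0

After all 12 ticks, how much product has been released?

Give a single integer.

Answer: 9

Derivation:
t=0: arr=0 -> substrate=0 bound=0 product=0
t=1: arr=0 -> substrate=0 bound=0 product=0
t=2: arr=3 -> substrate=0 bound=3 product=0
t=3: arr=2 -> substrate=1 bound=4 product=0
t=4: arr=0 -> substrate=0 bound=2 product=3
t=5: arr=3 -> substrate=0 bound=4 product=4
t=6: arr=0 -> substrate=0 bound=3 product=5
t=7: arr=1 -> substrate=0 bound=1 product=8
t=8: arr=0 -> substrate=0 bound=1 product=8
t=9: arr=0 -> substrate=0 bound=0 product=9
t=10: arr=3 -> substrate=0 bound=3 product=9
t=11: arr=0 -> substrate=0 bound=3 product=9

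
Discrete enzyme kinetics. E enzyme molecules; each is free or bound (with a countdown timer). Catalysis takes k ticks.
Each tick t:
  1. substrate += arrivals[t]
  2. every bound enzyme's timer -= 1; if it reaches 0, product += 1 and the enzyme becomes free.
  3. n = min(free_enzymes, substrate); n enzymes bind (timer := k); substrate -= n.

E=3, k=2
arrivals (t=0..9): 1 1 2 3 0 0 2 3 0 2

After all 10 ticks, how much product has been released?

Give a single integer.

Answer: 10

Derivation:
t=0: arr=1 -> substrate=0 bound=1 product=0
t=1: arr=1 -> substrate=0 bound=2 product=0
t=2: arr=2 -> substrate=0 bound=3 product=1
t=3: arr=3 -> substrate=2 bound=3 product=2
t=4: arr=0 -> substrate=0 bound=3 product=4
t=5: arr=0 -> substrate=0 bound=2 product=5
t=6: arr=2 -> substrate=0 bound=2 product=7
t=7: arr=3 -> substrate=2 bound=3 product=7
t=8: arr=0 -> substrate=0 bound=3 product=9
t=9: arr=2 -> substrate=1 bound=3 product=10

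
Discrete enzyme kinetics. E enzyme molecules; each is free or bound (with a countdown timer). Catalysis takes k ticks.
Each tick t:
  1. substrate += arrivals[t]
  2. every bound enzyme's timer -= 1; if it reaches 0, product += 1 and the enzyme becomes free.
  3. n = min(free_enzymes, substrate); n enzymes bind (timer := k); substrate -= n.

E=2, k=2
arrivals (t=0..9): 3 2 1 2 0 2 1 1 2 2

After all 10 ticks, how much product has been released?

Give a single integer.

Answer: 8

Derivation:
t=0: arr=3 -> substrate=1 bound=2 product=0
t=1: arr=2 -> substrate=3 bound=2 product=0
t=2: arr=1 -> substrate=2 bound=2 product=2
t=3: arr=2 -> substrate=4 bound=2 product=2
t=4: arr=0 -> substrate=2 bound=2 product=4
t=5: arr=2 -> substrate=4 bound=2 product=4
t=6: arr=1 -> substrate=3 bound=2 product=6
t=7: arr=1 -> substrate=4 bound=2 product=6
t=8: arr=2 -> substrate=4 bound=2 product=8
t=9: arr=2 -> substrate=6 bound=2 product=8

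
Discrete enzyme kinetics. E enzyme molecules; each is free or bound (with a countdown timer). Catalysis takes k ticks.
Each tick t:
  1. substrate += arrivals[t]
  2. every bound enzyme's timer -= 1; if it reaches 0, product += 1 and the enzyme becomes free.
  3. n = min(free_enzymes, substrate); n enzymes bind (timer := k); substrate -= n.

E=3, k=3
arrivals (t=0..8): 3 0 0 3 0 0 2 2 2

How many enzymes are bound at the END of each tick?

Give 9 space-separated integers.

Answer: 3 3 3 3 3 3 2 3 3

Derivation:
t=0: arr=3 -> substrate=0 bound=3 product=0
t=1: arr=0 -> substrate=0 bound=3 product=0
t=2: arr=0 -> substrate=0 bound=3 product=0
t=3: arr=3 -> substrate=0 bound=3 product=3
t=4: arr=0 -> substrate=0 bound=3 product=3
t=5: arr=0 -> substrate=0 bound=3 product=3
t=6: arr=2 -> substrate=0 bound=2 product=6
t=7: arr=2 -> substrate=1 bound=3 product=6
t=8: arr=2 -> substrate=3 bound=3 product=6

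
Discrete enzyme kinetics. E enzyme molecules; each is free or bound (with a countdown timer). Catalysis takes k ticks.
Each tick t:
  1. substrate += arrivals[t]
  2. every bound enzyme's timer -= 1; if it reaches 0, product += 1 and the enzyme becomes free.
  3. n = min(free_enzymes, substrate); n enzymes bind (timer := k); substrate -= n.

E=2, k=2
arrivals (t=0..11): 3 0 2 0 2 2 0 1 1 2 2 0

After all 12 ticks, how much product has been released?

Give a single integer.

t=0: arr=3 -> substrate=1 bound=2 product=0
t=1: arr=0 -> substrate=1 bound=2 product=0
t=2: arr=2 -> substrate=1 bound=2 product=2
t=3: arr=0 -> substrate=1 bound=2 product=2
t=4: arr=2 -> substrate=1 bound=2 product=4
t=5: arr=2 -> substrate=3 bound=2 product=4
t=6: arr=0 -> substrate=1 bound=2 product=6
t=7: arr=1 -> substrate=2 bound=2 product=6
t=8: arr=1 -> substrate=1 bound=2 product=8
t=9: arr=2 -> substrate=3 bound=2 product=8
t=10: arr=2 -> substrate=3 bound=2 product=10
t=11: arr=0 -> substrate=3 bound=2 product=10

Answer: 10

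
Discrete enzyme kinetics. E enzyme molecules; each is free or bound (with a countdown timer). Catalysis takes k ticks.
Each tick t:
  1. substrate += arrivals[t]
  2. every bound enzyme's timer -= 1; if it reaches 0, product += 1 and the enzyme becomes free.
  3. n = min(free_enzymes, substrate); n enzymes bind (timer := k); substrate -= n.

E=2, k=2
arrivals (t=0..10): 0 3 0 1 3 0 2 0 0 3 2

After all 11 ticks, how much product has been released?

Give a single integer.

t=0: arr=0 -> substrate=0 bound=0 product=0
t=1: arr=3 -> substrate=1 bound=2 product=0
t=2: arr=0 -> substrate=1 bound=2 product=0
t=3: arr=1 -> substrate=0 bound=2 product=2
t=4: arr=3 -> substrate=3 bound=2 product=2
t=5: arr=0 -> substrate=1 bound=2 product=4
t=6: arr=2 -> substrate=3 bound=2 product=4
t=7: arr=0 -> substrate=1 bound=2 product=6
t=8: arr=0 -> substrate=1 bound=2 product=6
t=9: arr=3 -> substrate=2 bound=2 product=8
t=10: arr=2 -> substrate=4 bound=2 product=8

Answer: 8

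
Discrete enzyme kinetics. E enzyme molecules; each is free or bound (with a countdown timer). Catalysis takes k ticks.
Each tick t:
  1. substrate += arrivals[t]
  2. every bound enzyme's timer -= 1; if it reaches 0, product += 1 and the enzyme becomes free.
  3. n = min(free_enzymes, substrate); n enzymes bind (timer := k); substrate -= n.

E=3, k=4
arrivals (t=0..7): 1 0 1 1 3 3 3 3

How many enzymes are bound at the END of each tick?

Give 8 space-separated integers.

t=0: arr=1 -> substrate=0 bound=1 product=0
t=1: arr=0 -> substrate=0 bound=1 product=0
t=2: arr=1 -> substrate=0 bound=2 product=0
t=3: arr=1 -> substrate=0 bound=3 product=0
t=4: arr=3 -> substrate=2 bound=3 product=1
t=5: arr=3 -> substrate=5 bound=3 product=1
t=6: arr=3 -> substrate=7 bound=3 product=2
t=7: arr=3 -> substrate=9 bound=3 product=3

Answer: 1 1 2 3 3 3 3 3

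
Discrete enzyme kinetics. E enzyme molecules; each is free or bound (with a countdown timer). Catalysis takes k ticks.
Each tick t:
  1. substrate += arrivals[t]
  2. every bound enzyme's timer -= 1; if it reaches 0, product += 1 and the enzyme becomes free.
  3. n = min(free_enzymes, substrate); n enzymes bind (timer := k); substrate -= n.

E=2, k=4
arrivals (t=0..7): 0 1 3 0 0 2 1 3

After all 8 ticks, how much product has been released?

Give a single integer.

Answer: 2

Derivation:
t=0: arr=0 -> substrate=0 bound=0 product=0
t=1: arr=1 -> substrate=0 bound=1 product=0
t=2: arr=3 -> substrate=2 bound=2 product=0
t=3: arr=0 -> substrate=2 bound=2 product=0
t=4: arr=0 -> substrate=2 bound=2 product=0
t=5: arr=2 -> substrate=3 bound=2 product=1
t=6: arr=1 -> substrate=3 bound=2 product=2
t=7: arr=3 -> substrate=6 bound=2 product=2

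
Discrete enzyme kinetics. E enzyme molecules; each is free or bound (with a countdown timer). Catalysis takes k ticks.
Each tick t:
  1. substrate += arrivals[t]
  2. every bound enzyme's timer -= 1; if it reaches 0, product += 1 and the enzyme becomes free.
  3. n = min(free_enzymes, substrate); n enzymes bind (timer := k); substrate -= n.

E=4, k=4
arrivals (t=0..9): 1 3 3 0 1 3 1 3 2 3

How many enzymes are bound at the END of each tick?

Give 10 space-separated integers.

Answer: 1 4 4 4 4 4 4 4 4 4

Derivation:
t=0: arr=1 -> substrate=0 bound=1 product=0
t=1: arr=3 -> substrate=0 bound=4 product=0
t=2: arr=3 -> substrate=3 bound=4 product=0
t=3: arr=0 -> substrate=3 bound=4 product=0
t=4: arr=1 -> substrate=3 bound=4 product=1
t=5: arr=3 -> substrate=3 bound=4 product=4
t=6: arr=1 -> substrate=4 bound=4 product=4
t=7: arr=3 -> substrate=7 bound=4 product=4
t=8: arr=2 -> substrate=8 bound=4 product=5
t=9: arr=3 -> substrate=8 bound=4 product=8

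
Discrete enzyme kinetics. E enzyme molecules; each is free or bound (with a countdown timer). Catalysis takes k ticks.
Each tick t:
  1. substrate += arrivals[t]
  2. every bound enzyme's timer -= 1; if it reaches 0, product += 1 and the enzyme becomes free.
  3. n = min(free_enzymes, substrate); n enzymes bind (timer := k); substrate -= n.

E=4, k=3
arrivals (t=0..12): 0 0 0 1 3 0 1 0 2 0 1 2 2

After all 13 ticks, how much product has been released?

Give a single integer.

t=0: arr=0 -> substrate=0 bound=0 product=0
t=1: arr=0 -> substrate=0 bound=0 product=0
t=2: arr=0 -> substrate=0 bound=0 product=0
t=3: arr=1 -> substrate=0 bound=1 product=0
t=4: arr=3 -> substrate=0 bound=4 product=0
t=5: arr=0 -> substrate=0 bound=4 product=0
t=6: arr=1 -> substrate=0 bound=4 product=1
t=7: arr=0 -> substrate=0 bound=1 product=4
t=8: arr=2 -> substrate=0 bound=3 product=4
t=9: arr=0 -> substrate=0 bound=2 product=5
t=10: arr=1 -> substrate=0 bound=3 product=5
t=11: arr=2 -> substrate=0 bound=3 product=7
t=12: arr=2 -> substrate=1 bound=4 product=7

Answer: 7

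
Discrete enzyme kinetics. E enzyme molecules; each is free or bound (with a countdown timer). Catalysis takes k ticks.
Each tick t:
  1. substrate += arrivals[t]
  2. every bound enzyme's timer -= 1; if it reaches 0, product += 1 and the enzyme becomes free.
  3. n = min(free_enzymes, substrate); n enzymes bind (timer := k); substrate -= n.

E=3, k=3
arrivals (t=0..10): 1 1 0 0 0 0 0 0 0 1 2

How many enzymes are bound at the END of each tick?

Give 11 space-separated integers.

Answer: 1 2 2 1 0 0 0 0 0 1 3

Derivation:
t=0: arr=1 -> substrate=0 bound=1 product=0
t=1: arr=1 -> substrate=0 bound=2 product=0
t=2: arr=0 -> substrate=0 bound=2 product=0
t=3: arr=0 -> substrate=0 bound=1 product=1
t=4: arr=0 -> substrate=0 bound=0 product=2
t=5: arr=0 -> substrate=0 bound=0 product=2
t=6: arr=0 -> substrate=0 bound=0 product=2
t=7: arr=0 -> substrate=0 bound=0 product=2
t=8: arr=0 -> substrate=0 bound=0 product=2
t=9: arr=1 -> substrate=0 bound=1 product=2
t=10: arr=2 -> substrate=0 bound=3 product=2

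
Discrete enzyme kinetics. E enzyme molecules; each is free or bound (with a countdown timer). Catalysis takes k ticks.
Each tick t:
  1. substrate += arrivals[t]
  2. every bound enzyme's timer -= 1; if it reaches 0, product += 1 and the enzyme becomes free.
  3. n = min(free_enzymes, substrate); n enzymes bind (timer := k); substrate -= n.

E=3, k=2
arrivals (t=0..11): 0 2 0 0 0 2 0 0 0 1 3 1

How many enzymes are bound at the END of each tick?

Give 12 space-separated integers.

t=0: arr=0 -> substrate=0 bound=0 product=0
t=1: arr=2 -> substrate=0 bound=2 product=0
t=2: arr=0 -> substrate=0 bound=2 product=0
t=3: arr=0 -> substrate=0 bound=0 product=2
t=4: arr=0 -> substrate=0 bound=0 product=2
t=5: arr=2 -> substrate=0 bound=2 product=2
t=6: arr=0 -> substrate=0 bound=2 product=2
t=7: arr=0 -> substrate=0 bound=0 product=4
t=8: arr=0 -> substrate=0 bound=0 product=4
t=9: arr=1 -> substrate=0 bound=1 product=4
t=10: arr=3 -> substrate=1 bound=3 product=4
t=11: arr=1 -> substrate=1 bound=3 product=5

Answer: 0 2 2 0 0 2 2 0 0 1 3 3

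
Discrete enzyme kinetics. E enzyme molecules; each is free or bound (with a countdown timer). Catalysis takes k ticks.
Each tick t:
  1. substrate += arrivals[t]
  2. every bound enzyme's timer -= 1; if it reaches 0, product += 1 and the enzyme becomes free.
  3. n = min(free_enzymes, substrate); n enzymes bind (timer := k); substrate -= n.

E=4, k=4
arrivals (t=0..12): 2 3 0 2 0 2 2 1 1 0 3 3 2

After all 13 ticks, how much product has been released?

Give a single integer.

t=0: arr=2 -> substrate=0 bound=2 product=0
t=1: arr=3 -> substrate=1 bound=4 product=0
t=2: arr=0 -> substrate=1 bound=4 product=0
t=3: arr=2 -> substrate=3 bound=4 product=0
t=4: arr=0 -> substrate=1 bound=4 product=2
t=5: arr=2 -> substrate=1 bound=4 product=4
t=6: arr=2 -> substrate=3 bound=4 product=4
t=7: arr=1 -> substrate=4 bound=4 product=4
t=8: arr=1 -> substrate=3 bound=4 product=6
t=9: arr=0 -> substrate=1 bound=4 product=8
t=10: arr=3 -> substrate=4 bound=4 product=8
t=11: arr=3 -> substrate=7 bound=4 product=8
t=12: arr=2 -> substrate=7 bound=4 product=10

Answer: 10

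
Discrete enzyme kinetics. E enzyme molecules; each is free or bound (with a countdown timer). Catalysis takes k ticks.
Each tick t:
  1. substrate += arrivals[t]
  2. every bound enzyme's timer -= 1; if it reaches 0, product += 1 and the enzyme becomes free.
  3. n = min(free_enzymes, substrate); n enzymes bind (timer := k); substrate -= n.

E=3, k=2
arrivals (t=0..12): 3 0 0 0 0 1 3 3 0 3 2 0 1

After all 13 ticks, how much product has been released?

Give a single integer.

Answer: 12

Derivation:
t=0: arr=3 -> substrate=0 bound=3 product=0
t=1: arr=0 -> substrate=0 bound=3 product=0
t=2: arr=0 -> substrate=0 bound=0 product=3
t=3: arr=0 -> substrate=0 bound=0 product=3
t=4: arr=0 -> substrate=0 bound=0 product=3
t=5: arr=1 -> substrate=0 bound=1 product=3
t=6: arr=3 -> substrate=1 bound=3 product=3
t=7: arr=3 -> substrate=3 bound=3 product=4
t=8: arr=0 -> substrate=1 bound=3 product=6
t=9: arr=3 -> substrate=3 bound=3 product=7
t=10: arr=2 -> substrate=3 bound=3 product=9
t=11: arr=0 -> substrate=2 bound=3 product=10
t=12: arr=1 -> substrate=1 bound=3 product=12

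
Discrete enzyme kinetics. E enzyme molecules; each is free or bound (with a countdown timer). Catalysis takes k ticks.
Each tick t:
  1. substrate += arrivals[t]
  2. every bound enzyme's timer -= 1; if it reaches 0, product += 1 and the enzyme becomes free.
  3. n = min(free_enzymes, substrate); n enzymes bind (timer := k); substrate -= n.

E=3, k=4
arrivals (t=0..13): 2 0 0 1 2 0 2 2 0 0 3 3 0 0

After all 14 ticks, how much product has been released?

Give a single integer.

Answer: 8

Derivation:
t=0: arr=2 -> substrate=0 bound=2 product=0
t=1: arr=0 -> substrate=0 bound=2 product=0
t=2: arr=0 -> substrate=0 bound=2 product=0
t=3: arr=1 -> substrate=0 bound=3 product=0
t=4: arr=2 -> substrate=0 bound=3 product=2
t=5: arr=0 -> substrate=0 bound=3 product=2
t=6: arr=2 -> substrate=2 bound=3 product=2
t=7: arr=2 -> substrate=3 bound=3 product=3
t=8: arr=0 -> substrate=1 bound=3 product=5
t=9: arr=0 -> substrate=1 bound=3 product=5
t=10: arr=3 -> substrate=4 bound=3 product=5
t=11: arr=3 -> substrate=6 bound=3 product=6
t=12: arr=0 -> substrate=4 bound=3 product=8
t=13: arr=0 -> substrate=4 bound=3 product=8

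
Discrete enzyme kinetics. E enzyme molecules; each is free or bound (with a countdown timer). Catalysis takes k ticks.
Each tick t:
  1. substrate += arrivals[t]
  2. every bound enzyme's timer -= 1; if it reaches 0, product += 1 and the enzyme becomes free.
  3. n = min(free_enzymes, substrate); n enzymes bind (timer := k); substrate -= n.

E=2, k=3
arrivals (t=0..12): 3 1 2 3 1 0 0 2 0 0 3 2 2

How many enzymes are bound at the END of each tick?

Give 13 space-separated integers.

Answer: 2 2 2 2 2 2 2 2 2 2 2 2 2

Derivation:
t=0: arr=3 -> substrate=1 bound=2 product=0
t=1: arr=1 -> substrate=2 bound=2 product=0
t=2: arr=2 -> substrate=4 bound=2 product=0
t=3: arr=3 -> substrate=5 bound=2 product=2
t=4: arr=1 -> substrate=6 bound=2 product=2
t=5: arr=0 -> substrate=6 bound=2 product=2
t=6: arr=0 -> substrate=4 bound=2 product=4
t=7: arr=2 -> substrate=6 bound=2 product=4
t=8: arr=0 -> substrate=6 bound=2 product=4
t=9: arr=0 -> substrate=4 bound=2 product=6
t=10: arr=3 -> substrate=7 bound=2 product=6
t=11: arr=2 -> substrate=9 bound=2 product=6
t=12: arr=2 -> substrate=9 bound=2 product=8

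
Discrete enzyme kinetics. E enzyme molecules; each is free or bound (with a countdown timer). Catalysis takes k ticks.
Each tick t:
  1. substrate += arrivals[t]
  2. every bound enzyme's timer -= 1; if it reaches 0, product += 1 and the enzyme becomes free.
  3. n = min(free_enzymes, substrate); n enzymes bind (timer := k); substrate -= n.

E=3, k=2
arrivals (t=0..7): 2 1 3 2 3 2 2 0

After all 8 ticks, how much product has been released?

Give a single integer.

Answer: 9

Derivation:
t=0: arr=2 -> substrate=0 bound=2 product=0
t=1: arr=1 -> substrate=0 bound=3 product=0
t=2: arr=3 -> substrate=1 bound=3 product=2
t=3: arr=2 -> substrate=2 bound=3 product=3
t=4: arr=3 -> substrate=3 bound=3 product=5
t=5: arr=2 -> substrate=4 bound=3 product=6
t=6: arr=2 -> substrate=4 bound=3 product=8
t=7: arr=0 -> substrate=3 bound=3 product=9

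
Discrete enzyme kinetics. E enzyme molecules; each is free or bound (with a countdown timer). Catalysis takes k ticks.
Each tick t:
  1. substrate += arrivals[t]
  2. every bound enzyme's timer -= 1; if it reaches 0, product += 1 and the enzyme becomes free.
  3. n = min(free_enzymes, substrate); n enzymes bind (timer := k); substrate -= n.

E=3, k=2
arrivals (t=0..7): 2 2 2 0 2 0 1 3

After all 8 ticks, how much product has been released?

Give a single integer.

t=0: arr=2 -> substrate=0 bound=2 product=0
t=1: arr=2 -> substrate=1 bound=3 product=0
t=2: arr=2 -> substrate=1 bound=3 product=2
t=3: arr=0 -> substrate=0 bound=3 product=3
t=4: arr=2 -> substrate=0 bound=3 product=5
t=5: arr=0 -> substrate=0 bound=2 product=6
t=6: arr=1 -> substrate=0 bound=1 product=8
t=7: arr=3 -> substrate=1 bound=3 product=8

Answer: 8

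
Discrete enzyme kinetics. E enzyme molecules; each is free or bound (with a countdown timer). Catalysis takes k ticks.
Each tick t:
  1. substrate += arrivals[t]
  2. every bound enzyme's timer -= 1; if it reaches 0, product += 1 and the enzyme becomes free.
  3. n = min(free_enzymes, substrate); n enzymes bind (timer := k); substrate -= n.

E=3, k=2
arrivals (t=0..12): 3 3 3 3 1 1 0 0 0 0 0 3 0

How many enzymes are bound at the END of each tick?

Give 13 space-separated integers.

Answer: 3 3 3 3 3 3 3 3 2 2 0 3 3

Derivation:
t=0: arr=3 -> substrate=0 bound=3 product=0
t=1: arr=3 -> substrate=3 bound=3 product=0
t=2: arr=3 -> substrate=3 bound=3 product=3
t=3: arr=3 -> substrate=6 bound=3 product=3
t=4: arr=1 -> substrate=4 bound=3 product=6
t=5: arr=1 -> substrate=5 bound=3 product=6
t=6: arr=0 -> substrate=2 bound=3 product=9
t=7: arr=0 -> substrate=2 bound=3 product=9
t=8: arr=0 -> substrate=0 bound=2 product=12
t=9: arr=0 -> substrate=0 bound=2 product=12
t=10: arr=0 -> substrate=0 bound=0 product=14
t=11: arr=3 -> substrate=0 bound=3 product=14
t=12: arr=0 -> substrate=0 bound=3 product=14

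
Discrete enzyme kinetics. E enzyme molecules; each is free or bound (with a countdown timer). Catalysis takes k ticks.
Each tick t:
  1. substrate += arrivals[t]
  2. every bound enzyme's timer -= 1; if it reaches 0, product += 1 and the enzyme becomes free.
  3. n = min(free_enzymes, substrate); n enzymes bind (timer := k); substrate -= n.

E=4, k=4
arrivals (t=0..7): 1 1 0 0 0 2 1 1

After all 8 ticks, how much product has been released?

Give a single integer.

t=0: arr=1 -> substrate=0 bound=1 product=0
t=1: arr=1 -> substrate=0 bound=2 product=0
t=2: arr=0 -> substrate=0 bound=2 product=0
t=3: arr=0 -> substrate=0 bound=2 product=0
t=4: arr=0 -> substrate=0 bound=1 product=1
t=5: arr=2 -> substrate=0 bound=2 product=2
t=6: arr=1 -> substrate=0 bound=3 product=2
t=7: arr=1 -> substrate=0 bound=4 product=2

Answer: 2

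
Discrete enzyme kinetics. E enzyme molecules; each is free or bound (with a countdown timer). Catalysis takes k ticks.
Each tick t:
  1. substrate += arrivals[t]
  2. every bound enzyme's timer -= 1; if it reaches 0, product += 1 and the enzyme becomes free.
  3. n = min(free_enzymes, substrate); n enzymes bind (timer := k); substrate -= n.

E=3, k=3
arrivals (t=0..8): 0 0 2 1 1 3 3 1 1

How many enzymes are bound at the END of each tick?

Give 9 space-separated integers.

Answer: 0 0 2 3 3 3 3 3 3

Derivation:
t=0: arr=0 -> substrate=0 bound=0 product=0
t=1: arr=0 -> substrate=0 bound=0 product=0
t=2: arr=2 -> substrate=0 bound=2 product=0
t=3: arr=1 -> substrate=0 bound=3 product=0
t=4: arr=1 -> substrate=1 bound=3 product=0
t=5: arr=3 -> substrate=2 bound=3 product=2
t=6: arr=3 -> substrate=4 bound=3 product=3
t=7: arr=1 -> substrate=5 bound=3 product=3
t=8: arr=1 -> substrate=4 bound=3 product=5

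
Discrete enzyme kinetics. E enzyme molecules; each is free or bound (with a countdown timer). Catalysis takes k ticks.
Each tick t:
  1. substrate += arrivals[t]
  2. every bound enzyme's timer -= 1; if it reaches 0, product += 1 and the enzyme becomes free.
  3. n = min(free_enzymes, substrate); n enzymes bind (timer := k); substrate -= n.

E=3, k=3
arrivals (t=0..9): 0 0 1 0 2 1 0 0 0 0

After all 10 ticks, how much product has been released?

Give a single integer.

Answer: 4

Derivation:
t=0: arr=0 -> substrate=0 bound=0 product=0
t=1: arr=0 -> substrate=0 bound=0 product=0
t=2: arr=1 -> substrate=0 bound=1 product=0
t=3: arr=0 -> substrate=0 bound=1 product=0
t=4: arr=2 -> substrate=0 bound=3 product=0
t=5: arr=1 -> substrate=0 bound=3 product=1
t=6: arr=0 -> substrate=0 bound=3 product=1
t=7: arr=0 -> substrate=0 bound=1 product=3
t=8: arr=0 -> substrate=0 bound=0 product=4
t=9: arr=0 -> substrate=0 bound=0 product=4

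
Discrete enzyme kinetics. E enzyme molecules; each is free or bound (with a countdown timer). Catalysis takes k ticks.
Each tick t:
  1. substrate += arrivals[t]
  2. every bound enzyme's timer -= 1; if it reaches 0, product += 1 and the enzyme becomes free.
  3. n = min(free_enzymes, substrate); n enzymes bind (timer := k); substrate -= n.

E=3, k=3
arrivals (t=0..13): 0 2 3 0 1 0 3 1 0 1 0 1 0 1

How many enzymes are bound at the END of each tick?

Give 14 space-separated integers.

t=0: arr=0 -> substrate=0 bound=0 product=0
t=1: arr=2 -> substrate=0 bound=2 product=0
t=2: arr=3 -> substrate=2 bound=3 product=0
t=3: arr=0 -> substrate=2 bound=3 product=0
t=4: arr=1 -> substrate=1 bound=3 product=2
t=5: arr=0 -> substrate=0 bound=3 product=3
t=6: arr=3 -> substrate=3 bound=3 product=3
t=7: arr=1 -> substrate=2 bound=3 product=5
t=8: arr=0 -> substrate=1 bound=3 product=6
t=9: arr=1 -> substrate=2 bound=3 product=6
t=10: arr=0 -> substrate=0 bound=3 product=8
t=11: arr=1 -> substrate=0 bound=3 product=9
t=12: arr=0 -> substrate=0 bound=3 product=9
t=13: arr=1 -> substrate=0 bound=2 product=11

Answer: 0 2 3 3 3 3 3 3 3 3 3 3 3 2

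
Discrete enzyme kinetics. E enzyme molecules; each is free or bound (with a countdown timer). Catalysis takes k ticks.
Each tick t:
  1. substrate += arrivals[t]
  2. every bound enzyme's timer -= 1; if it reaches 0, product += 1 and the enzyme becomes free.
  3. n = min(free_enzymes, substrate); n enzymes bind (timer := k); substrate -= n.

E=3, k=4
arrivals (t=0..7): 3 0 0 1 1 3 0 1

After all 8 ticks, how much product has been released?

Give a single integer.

Answer: 3

Derivation:
t=0: arr=3 -> substrate=0 bound=3 product=0
t=1: arr=0 -> substrate=0 bound=3 product=0
t=2: arr=0 -> substrate=0 bound=3 product=0
t=3: arr=1 -> substrate=1 bound=3 product=0
t=4: arr=1 -> substrate=0 bound=2 product=3
t=5: arr=3 -> substrate=2 bound=3 product=3
t=6: arr=0 -> substrate=2 bound=3 product=3
t=7: arr=1 -> substrate=3 bound=3 product=3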